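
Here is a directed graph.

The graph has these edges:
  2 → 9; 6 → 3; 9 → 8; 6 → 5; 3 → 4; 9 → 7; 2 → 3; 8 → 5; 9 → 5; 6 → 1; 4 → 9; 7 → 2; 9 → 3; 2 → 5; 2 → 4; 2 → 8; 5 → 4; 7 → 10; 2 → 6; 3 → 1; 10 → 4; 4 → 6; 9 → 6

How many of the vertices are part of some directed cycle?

9

A vertex is on a directed cycle iff it belongs to a strongly connected component of size ≥ 2 (or has a self-loop).
The vertices on cycles are {2, 3, 4, 5, 6, 7, 8, 9, 10} — 9 in total.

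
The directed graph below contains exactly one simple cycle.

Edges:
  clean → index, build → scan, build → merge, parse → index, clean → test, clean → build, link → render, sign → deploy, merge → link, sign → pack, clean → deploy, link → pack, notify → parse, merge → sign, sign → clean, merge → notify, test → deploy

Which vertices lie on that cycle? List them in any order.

DFS with gray/black marking from merge:
merge gray
  notify gray
    parse gray
      index gray
      index black
    parse black
  notify black
  sign gray
    pack gray
    pack black
    deploy gray
    deploy black
    clean gray
      clean→deploy: deploy black — skip
      clean→index: index black — skip
      test gray
        test→deploy: deploy black — skip
      test black
      build gray
        scan gray
        scan black
        build→merge: merge is gray → back edge
Back edge closes the cycle merge → sign → clean → build → merge; its vertices are {sign, build, clean, merge}.

sign, build, clean, merge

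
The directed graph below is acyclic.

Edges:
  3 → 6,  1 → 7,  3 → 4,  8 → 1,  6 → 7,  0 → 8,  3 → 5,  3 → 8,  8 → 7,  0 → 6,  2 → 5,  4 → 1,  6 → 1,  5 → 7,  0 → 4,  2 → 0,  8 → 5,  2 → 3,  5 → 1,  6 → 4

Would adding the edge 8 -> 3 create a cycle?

Yes

Adding 8→3 creates a cycle iff 3 can already reach 8.
Path from 3: 3 → 8.
So 3 → … → 8 → 3 is a cycle.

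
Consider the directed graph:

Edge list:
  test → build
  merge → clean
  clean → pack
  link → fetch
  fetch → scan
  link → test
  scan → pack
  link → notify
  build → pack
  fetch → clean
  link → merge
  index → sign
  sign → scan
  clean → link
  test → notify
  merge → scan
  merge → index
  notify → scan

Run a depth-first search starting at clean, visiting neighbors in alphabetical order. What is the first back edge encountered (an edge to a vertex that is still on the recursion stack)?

DFS from clean (visiting neighbors in alphabetical order); mark gray on enter, black on exit:
clean gray
  link gray
    fetch gray
      fetch→clean: clean is gray → back edge
First back edge: fetch → clean.

fetch->clean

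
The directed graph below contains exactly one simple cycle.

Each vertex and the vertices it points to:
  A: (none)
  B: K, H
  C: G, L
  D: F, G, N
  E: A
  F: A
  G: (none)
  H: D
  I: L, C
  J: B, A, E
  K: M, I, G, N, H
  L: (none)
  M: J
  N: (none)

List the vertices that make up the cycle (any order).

B, J, K, M

DFS with gray/black marking from B:
B gray
  K gray
    M gray
      J gray
        J→B: B is gray → back edge
Back edge closes the cycle B → K → M → J → B; its vertices are {B, J, K, M}.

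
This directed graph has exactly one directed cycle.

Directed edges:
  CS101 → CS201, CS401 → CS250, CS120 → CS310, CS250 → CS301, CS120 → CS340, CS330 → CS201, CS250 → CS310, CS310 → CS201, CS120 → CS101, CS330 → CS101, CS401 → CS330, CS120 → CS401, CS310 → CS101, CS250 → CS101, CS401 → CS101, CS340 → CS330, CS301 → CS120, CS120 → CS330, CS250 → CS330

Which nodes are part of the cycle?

DFS with gray/black marking from CS301:
CS301 gray
  CS120 gray
    CS330 gray
      CS201 gray
      CS201 black
      CS101 gray
        CS101→CS201: CS201 black — skip
      CS101 black
    CS330 black
    CS401 gray
      CS401→CS330: CS330 black — skip
      CS401→CS101: CS101 black — skip
      CS250 gray
        CS250→CS101: CS101 black — skip
        CS250→CS330: CS330 black — skip
        CS310 gray
          CS310→CS201: CS201 black — skip
          CS310→CS101: CS101 black — skip
        CS310 black
        CS250→CS301: CS301 is gray → back edge
Back edge closes the cycle CS301 → CS120 → CS401 → CS250 → CS301; its vertices are {CS120, CS250, CS301, CS401}.

CS120, CS250, CS301, CS401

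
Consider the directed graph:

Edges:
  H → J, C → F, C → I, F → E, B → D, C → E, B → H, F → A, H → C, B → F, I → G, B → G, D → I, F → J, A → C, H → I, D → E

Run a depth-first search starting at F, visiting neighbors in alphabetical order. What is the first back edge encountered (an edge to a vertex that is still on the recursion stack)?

C→F

DFS from F (visiting neighbors in alphabetical order); mark gray on enter, black on exit:
F gray
  A gray
    C gray
      E gray
      E black
      C→F: F is gray → back edge
First back edge: C → F.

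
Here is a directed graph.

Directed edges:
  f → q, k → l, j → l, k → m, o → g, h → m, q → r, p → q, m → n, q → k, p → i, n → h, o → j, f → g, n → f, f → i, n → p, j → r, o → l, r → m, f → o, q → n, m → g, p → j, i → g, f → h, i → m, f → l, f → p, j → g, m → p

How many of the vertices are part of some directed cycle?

A vertex is on a directed cycle iff it belongs to a strongly connected component of size ≥ 2 (or has a self-loop).
The vertices on cycles are {f, h, i, j, k, m, n, o, p, q, r} — 11 in total.

11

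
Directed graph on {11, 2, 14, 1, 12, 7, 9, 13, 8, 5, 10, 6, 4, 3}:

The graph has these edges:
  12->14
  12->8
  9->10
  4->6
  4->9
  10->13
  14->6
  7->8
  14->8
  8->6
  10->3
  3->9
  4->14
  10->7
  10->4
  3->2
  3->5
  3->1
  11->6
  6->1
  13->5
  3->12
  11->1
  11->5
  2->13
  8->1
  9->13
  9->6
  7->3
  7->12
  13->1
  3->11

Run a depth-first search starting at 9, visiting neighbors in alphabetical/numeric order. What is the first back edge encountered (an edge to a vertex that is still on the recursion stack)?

3→9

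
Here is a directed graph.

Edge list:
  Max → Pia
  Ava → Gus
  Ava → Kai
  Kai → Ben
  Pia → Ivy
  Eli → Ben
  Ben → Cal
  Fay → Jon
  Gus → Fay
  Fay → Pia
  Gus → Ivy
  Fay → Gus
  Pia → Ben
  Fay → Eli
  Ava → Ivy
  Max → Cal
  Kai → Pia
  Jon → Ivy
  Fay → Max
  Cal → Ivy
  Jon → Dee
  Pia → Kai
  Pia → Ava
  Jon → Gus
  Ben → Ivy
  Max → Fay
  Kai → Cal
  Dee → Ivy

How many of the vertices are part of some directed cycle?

7

A vertex is on a directed cycle iff it belongs to a strongly connected component of size ≥ 2 (or has a self-loop).
The vertices on cycles are {Ava, Fay, Gus, Jon, Kai, Max, Pia} — 7 in total.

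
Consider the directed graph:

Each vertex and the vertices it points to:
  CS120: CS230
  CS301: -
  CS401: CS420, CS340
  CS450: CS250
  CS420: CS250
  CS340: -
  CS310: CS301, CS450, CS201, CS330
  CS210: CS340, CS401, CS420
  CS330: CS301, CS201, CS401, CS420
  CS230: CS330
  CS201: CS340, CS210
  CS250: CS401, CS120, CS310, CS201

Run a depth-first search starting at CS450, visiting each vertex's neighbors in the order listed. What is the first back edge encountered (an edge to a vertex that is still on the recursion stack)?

DFS from CS450 (visiting each vertex's neighbors in the order listed); mark gray on enter, black on exit:
CS450 gray
  CS250 gray
    CS401 gray
      CS420 gray
        CS420→CS250: CS250 is gray → back edge
First back edge: CS420 → CS250.

CS420->CS250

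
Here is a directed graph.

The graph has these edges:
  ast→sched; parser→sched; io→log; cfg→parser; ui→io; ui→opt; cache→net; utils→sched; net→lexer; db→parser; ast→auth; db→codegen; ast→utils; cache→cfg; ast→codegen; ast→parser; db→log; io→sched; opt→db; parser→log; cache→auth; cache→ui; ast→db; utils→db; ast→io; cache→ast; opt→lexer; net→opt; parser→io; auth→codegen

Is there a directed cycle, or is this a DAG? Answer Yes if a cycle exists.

DFS with white/gray/black marking, starting from parser:
parser gray
  log gray
  log black
  sched gray
  sched black
  io gray
    io→log: log black — skip
    io→sched: sched black — skip
  io black
parser black
utils gray
  utils→sched: sched black — skip
  db gray
    db→log: log black — skip
    codegen gray
    codegen black
    db→parser: parser black — skip
  db black
utils black
opt gray
  opt→db: db black — skip
  lexer gray
  lexer black
opt black
cfg gray
  cfg→parser: parser black — skip
cfg black
ast gray
  ast→parser: parser black — skip
  auth gray
    auth→codegen: codegen black — skip
  auth black
  ast→codegen: codegen black — skip
  ast→io: io black — skip
  ast→db: db black — skip
  ast→utils: utils black — skip
  ast→sched: sched black — skip
ast black
ui gray
  ui→io: io black — skip
  ui→opt: opt black — skip
ui black
cache gray
  cache→cfg: cfg black — skip
  net gray
    net→opt: opt black — skip
    net→lexer: lexer black — skip
  net black
  cache→auth: auth black — skip
  cache→ast: ast black — skip
  cache→ui: ui black — skip
cache black
Every edge goes to a white or black vertex — no back edge, so the graph is acyclic.

No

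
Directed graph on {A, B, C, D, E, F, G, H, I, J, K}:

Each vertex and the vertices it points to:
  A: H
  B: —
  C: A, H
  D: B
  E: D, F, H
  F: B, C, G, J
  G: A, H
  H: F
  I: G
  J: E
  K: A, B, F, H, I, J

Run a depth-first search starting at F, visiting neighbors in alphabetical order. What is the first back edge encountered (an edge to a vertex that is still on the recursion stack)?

DFS from F (visiting neighbors in alphabetical order); mark gray on enter, black on exit:
F gray
  B gray
  B black
  C gray
    A gray
      H gray
        H→F: F is gray → back edge
First back edge: H → F.

H→F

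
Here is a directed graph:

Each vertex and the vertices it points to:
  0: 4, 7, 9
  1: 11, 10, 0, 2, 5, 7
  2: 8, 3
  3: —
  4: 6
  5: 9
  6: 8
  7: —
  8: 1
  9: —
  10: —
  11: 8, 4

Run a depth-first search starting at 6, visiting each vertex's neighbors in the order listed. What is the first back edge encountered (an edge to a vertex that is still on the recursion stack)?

11->8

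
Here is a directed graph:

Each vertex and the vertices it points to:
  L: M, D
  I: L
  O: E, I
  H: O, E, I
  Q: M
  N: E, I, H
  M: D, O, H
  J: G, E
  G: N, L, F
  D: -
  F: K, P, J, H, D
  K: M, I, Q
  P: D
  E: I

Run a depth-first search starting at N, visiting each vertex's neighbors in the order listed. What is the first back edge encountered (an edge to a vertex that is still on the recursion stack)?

DFS from N (visiting each vertex's neighbors in the order listed); mark gray on enter, black on exit:
N gray
  E gray
    I gray
      L gray
        M gray
          D gray
          D black
          O gray
            O→E: E is gray → back edge
First back edge: O → E.

O->E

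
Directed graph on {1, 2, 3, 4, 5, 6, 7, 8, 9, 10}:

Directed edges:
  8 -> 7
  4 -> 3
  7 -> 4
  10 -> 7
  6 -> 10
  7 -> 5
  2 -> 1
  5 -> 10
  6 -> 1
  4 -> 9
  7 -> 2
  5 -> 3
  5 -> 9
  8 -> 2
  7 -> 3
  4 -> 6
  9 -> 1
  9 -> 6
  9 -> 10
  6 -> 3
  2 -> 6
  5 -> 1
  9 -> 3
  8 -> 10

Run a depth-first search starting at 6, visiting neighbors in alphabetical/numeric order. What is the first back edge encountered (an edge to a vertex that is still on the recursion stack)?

DFS from 6 (visiting neighbors in alphabetical/numeric order); mark gray on enter, black on exit:
6 gray
  1 gray
  1 black
  3 gray
  3 black
  10 gray
    7 gray
      2 gray
        2→1: 1 black — skip
        2→6: 6 is gray → back edge
First back edge: 2 → 6.

2→6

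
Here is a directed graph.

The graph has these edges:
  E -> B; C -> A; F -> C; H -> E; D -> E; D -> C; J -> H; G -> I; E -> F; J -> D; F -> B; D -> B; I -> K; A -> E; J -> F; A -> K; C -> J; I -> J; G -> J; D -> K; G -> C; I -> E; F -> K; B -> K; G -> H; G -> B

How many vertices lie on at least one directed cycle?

7

A vertex is on a directed cycle iff it belongs to a strongly connected component of size ≥ 2 (or has a self-loop).
The vertices on cycles are {A, C, D, E, F, H, J} — 7 in total.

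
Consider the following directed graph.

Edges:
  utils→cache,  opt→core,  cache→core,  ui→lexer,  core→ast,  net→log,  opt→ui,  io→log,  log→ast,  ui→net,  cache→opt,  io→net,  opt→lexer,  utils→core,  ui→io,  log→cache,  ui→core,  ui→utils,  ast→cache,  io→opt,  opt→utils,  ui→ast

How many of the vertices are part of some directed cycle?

A vertex is on a directed cycle iff it belongs to a strongly connected component of size ≥ 2 (or has a self-loop).
The vertices on cycles are {io, ui, ast, log, net, opt, core, cache, utils} — 9 in total.

9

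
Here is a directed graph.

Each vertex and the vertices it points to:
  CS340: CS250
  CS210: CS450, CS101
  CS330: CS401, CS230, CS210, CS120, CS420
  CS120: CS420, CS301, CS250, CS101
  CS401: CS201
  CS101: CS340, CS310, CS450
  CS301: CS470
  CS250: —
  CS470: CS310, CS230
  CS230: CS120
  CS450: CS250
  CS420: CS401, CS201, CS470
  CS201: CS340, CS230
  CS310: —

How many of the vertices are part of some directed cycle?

7

A vertex is on a directed cycle iff it belongs to a strongly connected component of size ≥ 2 (or has a self-loop).
The vertices on cycles are {CS120, CS201, CS230, CS301, CS401, CS420, CS470} — 7 in total.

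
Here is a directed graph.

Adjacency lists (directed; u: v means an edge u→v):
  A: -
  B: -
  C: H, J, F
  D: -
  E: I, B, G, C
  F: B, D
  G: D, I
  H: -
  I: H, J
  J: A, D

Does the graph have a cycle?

DFS with white/gray/black marking, starting from C:
C gray
  H gray
  H black
  J gray
    A gray
    A black
    D gray
    D black
  J black
  F gray
    B gray
    B black
    F→D: D black — skip
  F black
C black
E gray
  I gray
    I→H: H black — skip
    I→J: J black — skip
  I black
  E→B: B black — skip
  G gray
    G→D: D black — skip
    G→I: I black — skip
  G black
  E→C: C black — skip
E black
Every edge goes to a white or black vertex — no back edge, so the graph is acyclic.

No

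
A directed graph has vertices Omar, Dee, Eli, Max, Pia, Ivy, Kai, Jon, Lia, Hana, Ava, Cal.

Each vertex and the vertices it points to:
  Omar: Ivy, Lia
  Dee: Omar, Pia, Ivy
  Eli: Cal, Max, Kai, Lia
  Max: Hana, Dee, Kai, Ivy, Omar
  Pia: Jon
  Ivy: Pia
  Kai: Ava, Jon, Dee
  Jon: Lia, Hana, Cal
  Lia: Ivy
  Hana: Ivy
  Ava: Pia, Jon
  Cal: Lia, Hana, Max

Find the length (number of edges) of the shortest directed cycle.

For each vertex v, BFS finds the shortest path from v back to v.
The shortest such closed walk is Max → Kai → Jon → Cal → Max, length 4.

4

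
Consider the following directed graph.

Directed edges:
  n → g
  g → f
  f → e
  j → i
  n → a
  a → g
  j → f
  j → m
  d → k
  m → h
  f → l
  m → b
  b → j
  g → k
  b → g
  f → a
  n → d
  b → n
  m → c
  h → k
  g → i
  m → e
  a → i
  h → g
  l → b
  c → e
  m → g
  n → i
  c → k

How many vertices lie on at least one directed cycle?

9

A vertex is on a directed cycle iff it belongs to a strongly connected component of size ≥ 2 (or has a self-loop).
The vertices on cycles are {a, b, f, g, h, j, l, m, n} — 9 in total.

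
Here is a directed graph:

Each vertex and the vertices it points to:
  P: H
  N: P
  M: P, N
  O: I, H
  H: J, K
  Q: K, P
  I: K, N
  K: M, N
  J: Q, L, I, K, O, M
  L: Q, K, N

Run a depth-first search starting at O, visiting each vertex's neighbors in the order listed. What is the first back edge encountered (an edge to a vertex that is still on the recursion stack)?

DFS from O (visiting each vertex's neighbors in the order listed); mark gray on enter, black on exit:
O gray
  I gray
    K gray
      M gray
        P gray
          H gray
            J gray
              Q gray
                Q→K: K is gray → back edge
First back edge: Q → K.

Q->K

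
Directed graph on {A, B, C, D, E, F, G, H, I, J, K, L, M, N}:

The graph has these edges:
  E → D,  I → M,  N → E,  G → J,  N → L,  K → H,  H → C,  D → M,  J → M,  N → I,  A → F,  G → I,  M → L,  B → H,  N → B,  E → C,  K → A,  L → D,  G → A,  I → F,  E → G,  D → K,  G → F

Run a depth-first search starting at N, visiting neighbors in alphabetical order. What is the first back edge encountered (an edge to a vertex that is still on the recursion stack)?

L->D

DFS from N (visiting neighbors in alphabetical order); mark gray on enter, black on exit:
N gray
  B gray
    H gray
      C gray
      C black
    H black
  B black
  E gray
    E→C: C black — skip
    D gray
      K gray
        A gray
          F gray
          F black
        A black
        K→H: H black — skip
      K black
      M gray
        L gray
          L→D: D is gray → back edge
First back edge: L → D.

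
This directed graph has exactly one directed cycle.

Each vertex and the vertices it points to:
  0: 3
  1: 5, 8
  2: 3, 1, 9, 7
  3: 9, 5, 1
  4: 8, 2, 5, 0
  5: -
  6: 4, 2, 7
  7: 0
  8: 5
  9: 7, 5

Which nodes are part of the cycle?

0, 3, 7, 9

DFS with gray/black marking from 0:
0 gray
  3 gray
    9 gray
      7 gray
        7→0: 0 is gray → back edge
Back edge closes the cycle 0 → 3 → 9 → 7 → 0; its vertices are {0, 3, 7, 9}.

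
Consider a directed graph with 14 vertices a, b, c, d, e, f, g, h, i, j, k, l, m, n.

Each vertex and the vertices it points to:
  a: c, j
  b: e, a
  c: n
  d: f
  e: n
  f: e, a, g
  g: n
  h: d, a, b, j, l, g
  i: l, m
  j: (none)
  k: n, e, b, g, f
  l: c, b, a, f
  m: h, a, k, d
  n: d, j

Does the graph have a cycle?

DFS with white/gray/black marking, starting from i:
i gray
  l gray
    c gray
      n gray
        d gray
          f gray
            e gray
              e→n: n is gray → back edge
Back edge found, so a cycle exists: n → d → f → e → n.

Yes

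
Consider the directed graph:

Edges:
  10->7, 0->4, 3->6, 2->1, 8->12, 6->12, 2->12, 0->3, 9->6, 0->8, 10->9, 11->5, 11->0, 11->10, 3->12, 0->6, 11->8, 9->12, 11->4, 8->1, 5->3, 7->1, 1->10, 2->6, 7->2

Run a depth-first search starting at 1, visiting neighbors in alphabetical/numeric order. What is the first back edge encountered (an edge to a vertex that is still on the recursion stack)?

DFS from 1 (visiting neighbors in alphabetical/numeric order); mark gray on enter, black on exit:
1 gray
  10 gray
    7 gray
      7→1: 1 is gray → back edge
First back edge: 7 → 1.

7->1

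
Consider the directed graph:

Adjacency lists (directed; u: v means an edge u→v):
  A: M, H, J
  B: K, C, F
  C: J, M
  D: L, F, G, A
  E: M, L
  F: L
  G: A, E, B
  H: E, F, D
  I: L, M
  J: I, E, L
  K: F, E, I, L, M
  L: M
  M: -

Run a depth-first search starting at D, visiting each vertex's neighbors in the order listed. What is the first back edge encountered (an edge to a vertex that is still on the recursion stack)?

DFS from D (visiting each vertex's neighbors in the order listed); mark gray on enter, black on exit:
D gray
  L gray
    M gray
    M black
  L black
  F gray
    F→L: L black — skip
  F black
  G gray
    A gray
      A→M: M black — skip
      H gray
        E gray
          E→M: M black — skip
          E→L: L black — skip
        E black
        H→F: F black — skip
        H→D: D is gray → back edge
First back edge: H → D.

H->D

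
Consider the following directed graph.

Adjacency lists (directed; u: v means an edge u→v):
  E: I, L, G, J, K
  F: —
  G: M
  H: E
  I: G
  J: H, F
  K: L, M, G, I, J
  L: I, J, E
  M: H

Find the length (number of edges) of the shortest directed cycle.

2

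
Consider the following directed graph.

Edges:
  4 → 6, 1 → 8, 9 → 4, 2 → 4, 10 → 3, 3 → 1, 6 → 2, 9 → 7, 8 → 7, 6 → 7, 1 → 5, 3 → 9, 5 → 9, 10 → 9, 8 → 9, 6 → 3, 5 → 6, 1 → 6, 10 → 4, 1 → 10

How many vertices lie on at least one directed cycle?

A vertex is on a directed cycle iff it belongs to a strongly connected component of size ≥ 2 (or has a self-loop).
The vertices on cycles are {1, 2, 3, 4, 5, 6, 8, 9, 10} — 9 in total.

9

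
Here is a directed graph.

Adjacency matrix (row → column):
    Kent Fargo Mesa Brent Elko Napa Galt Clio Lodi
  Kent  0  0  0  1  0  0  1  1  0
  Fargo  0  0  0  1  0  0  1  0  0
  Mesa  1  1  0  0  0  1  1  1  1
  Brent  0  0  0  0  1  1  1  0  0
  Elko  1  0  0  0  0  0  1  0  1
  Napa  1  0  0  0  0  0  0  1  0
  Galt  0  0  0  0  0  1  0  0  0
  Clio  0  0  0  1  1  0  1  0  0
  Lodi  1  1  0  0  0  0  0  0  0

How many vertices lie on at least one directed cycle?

8

A vertex is on a directed cycle iff it belongs to a strongly connected component of size ≥ 2 (or has a self-loop).
The vertices on cycles are {Clio, Elko, Galt, Kent, Lodi, Napa, Brent, Fargo} — 8 in total.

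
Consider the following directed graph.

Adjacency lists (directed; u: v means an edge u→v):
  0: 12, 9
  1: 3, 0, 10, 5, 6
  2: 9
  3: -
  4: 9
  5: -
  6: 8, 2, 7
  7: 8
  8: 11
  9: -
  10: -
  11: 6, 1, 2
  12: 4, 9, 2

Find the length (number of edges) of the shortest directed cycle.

For each vertex v, BFS finds the shortest path from v back to v.
The shortest such closed walk is 6 → 8 → 11 → 6, length 3.

3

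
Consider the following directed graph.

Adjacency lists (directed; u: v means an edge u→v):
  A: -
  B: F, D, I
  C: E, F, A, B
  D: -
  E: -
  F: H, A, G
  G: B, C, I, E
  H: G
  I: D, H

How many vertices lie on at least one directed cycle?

A vertex is on a directed cycle iff it belongs to a strongly connected component of size ≥ 2 (or has a self-loop).
The vertices on cycles are {B, C, F, G, H, I} — 6 in total.

6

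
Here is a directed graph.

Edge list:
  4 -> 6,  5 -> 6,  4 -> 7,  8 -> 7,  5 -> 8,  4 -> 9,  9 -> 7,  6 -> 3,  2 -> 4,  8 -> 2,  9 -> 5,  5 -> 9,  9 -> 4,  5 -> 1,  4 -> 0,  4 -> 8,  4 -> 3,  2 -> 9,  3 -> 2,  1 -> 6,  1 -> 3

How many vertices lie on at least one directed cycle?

8

A vertex is on a directed cycle iff it belongs to a strongly connected component of size ≥ 2 (or has a self-loop).
The vertices on cycles are {1, 2, 3, 4, 5, 6, 8, 9} — 8 in total.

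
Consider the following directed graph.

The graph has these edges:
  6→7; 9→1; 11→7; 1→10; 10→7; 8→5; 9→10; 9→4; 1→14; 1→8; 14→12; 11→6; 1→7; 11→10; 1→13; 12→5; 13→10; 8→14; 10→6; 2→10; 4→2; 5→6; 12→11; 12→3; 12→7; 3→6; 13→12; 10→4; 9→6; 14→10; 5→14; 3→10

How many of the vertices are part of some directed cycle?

A vertex is on a directed cycle iff it belongs to a strongly connected component of size ≥ 2 (or has a self-loop).
The vertices on cycles are {2, 4, 5, 10, 12, 14} — 6 in total.

6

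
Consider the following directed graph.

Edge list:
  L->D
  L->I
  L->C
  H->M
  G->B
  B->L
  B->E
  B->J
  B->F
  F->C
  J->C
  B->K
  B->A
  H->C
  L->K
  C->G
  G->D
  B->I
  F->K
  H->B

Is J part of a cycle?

Yes

J is on a cycle iff J can reach itself via ≥1 edge.
J → C → G → B → J — yes.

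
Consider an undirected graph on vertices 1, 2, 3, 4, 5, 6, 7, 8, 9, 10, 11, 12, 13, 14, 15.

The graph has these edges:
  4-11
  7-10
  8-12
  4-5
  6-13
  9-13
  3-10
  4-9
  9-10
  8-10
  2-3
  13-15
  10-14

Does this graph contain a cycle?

DFS, tracking each vertex's parent; an edge to a visited non-parent vertex closes a cycle.
Start from 5:
visit 5 (parent –)
  visit 4 (parent 5)
    visit 9 (parent 4)
      9–4: parent, skip
      visit 10 (parent 9)
        visit 14 (parent 10)
          14–10: parent, skip
        visit 7 (parent 10)
          7–10: parent, skip
        visit 8 (parent 10)
          visit 12 (parent 8)
            12–8: parent, skip
          8–10: parent, skip
        10–9: parent, skip
        visit 3 (parent 10)
          3–10: parent, skip
          visit 2 (parent 3)
            2–3: parent, skip
      visit 13 (parent 9)
        visit 15 (parent 13)
          15–13: parent, skip
        13–9: parent, skip
        visit 6 (parent 13)
          6–13: parent, skip
    4–5: parent, skip
    visit 11 (parent 4)
      11–4: parent, skip
visit 1 (parent –)
No non-parent visited neighbor found — the graph is a forest.

No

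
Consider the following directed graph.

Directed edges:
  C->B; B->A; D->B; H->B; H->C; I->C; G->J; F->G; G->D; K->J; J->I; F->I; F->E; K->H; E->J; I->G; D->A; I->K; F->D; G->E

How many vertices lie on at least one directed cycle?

A vertex is on a directed cycle iff it belongs to a strongly connected component of size ≥ 2 (or has a self-loop).
The vertices on cycles are {E, G, I, J, K} — 5 in total.

5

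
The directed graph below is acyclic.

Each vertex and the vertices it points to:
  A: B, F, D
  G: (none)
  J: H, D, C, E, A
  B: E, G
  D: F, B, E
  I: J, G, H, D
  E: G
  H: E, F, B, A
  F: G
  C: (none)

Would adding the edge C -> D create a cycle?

No

Adding C→D creates a cycle iff D can already reach C.
Explore from D: no path reaches C. The graph stays acyclic.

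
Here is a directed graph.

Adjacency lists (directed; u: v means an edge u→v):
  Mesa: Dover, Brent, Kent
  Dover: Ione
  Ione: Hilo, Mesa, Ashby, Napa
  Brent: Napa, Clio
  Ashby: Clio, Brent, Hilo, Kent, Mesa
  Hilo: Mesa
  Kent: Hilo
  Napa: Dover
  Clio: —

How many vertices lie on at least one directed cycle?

A vertex is on a directed cycle iff it belongs to a strongly connected component of size ≥ 2 (or has a self-loop).
The vertices on cycles are {Hilo, Ione, Kent, Mesa, Napa, Ashby, Brent, Dover} — 8 in total.

8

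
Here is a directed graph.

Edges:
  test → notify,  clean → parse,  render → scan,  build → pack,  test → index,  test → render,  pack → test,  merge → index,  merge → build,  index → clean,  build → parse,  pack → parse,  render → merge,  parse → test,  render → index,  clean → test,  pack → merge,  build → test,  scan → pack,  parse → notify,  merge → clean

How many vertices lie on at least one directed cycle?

9

A vertex is on a directed cycle iff it belongs to a strongly connected component of size ≥ 2 (or has a self-loop).
The vertices on cycles are {pack, scan, test, build, clean, index, merge, parse, render} — 9 in total.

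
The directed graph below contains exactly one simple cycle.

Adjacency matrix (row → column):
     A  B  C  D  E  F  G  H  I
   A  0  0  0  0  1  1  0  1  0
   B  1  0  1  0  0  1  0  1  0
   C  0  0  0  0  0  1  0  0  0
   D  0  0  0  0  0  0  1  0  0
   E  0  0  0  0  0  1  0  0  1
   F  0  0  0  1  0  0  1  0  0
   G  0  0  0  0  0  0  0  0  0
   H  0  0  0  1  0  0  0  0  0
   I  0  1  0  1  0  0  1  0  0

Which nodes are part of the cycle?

A, B, E, I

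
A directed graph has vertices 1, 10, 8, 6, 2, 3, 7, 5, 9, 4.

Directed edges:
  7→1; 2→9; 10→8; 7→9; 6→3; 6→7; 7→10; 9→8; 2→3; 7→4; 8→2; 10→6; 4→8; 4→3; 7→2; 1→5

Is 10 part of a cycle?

10 is on a cycle iff 10 can reach itself via ≥1 edge.
10 → 6 → 7 → 10 — yes.

Yes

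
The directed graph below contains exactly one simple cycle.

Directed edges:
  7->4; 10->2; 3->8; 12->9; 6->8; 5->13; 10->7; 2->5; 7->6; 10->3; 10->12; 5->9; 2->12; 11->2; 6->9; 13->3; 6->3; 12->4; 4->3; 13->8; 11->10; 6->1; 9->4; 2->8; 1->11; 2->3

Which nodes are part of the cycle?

1, 6, 7, 10, 11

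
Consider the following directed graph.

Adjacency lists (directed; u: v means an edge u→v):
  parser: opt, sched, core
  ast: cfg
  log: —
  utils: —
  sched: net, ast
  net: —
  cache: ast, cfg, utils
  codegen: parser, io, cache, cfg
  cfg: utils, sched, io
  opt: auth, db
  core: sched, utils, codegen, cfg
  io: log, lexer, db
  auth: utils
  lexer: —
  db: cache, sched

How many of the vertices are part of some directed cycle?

A vertex is on a directed cycle iff it belongs to a strongly connected component of size ≥ 2 (or has a self-loop).
The vertices on cycles are {db, io, ast, cfg, core, cache, sched, parser, codegen} — 9 in total.

9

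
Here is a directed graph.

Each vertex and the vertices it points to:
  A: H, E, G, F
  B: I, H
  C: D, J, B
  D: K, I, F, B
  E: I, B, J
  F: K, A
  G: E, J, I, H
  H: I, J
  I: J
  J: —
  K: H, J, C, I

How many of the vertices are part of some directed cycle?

A vertex is on a directed cycle iff it belongs to a strongly connected component of size ≥ 2 (or has a self-loop).
The vertices on cycles are {A, C, D, F, K} — 5 in total.

5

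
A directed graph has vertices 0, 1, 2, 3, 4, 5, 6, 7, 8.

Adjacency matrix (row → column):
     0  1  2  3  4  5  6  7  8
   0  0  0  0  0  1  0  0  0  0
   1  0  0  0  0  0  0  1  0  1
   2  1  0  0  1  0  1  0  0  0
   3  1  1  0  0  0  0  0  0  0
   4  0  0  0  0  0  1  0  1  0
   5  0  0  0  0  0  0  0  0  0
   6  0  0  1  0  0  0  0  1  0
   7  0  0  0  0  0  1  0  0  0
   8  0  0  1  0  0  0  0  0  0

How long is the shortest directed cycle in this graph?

For each vertex v, BFS finds the shortest path from v back to v.
The shortest such closed walk is 2 → 3 → 1 → 8 → 2, length 4.

4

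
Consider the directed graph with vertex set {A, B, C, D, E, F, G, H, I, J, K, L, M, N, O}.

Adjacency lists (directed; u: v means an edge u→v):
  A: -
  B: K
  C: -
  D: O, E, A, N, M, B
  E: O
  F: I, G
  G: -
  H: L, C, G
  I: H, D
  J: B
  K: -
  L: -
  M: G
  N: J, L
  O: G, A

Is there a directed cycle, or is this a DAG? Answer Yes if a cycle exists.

DFS with white/gray/black marking, starting from D:
D gray
  O gray
    G gray
    G black
    A gray
    A black
  O black
  E gray
    E→O: O black — skip
  E black
  D→A: A black — skip
  N gray
    J gray
      B gray
        K gray
        K black
      B black
    J black
    L gray
    L black
  N black
  M gray
    M→G: G black — skip
  M black
  D→B: B black — skip
D black
C gray
C black
F gray
  I gray
    H gray
      H→L: L black — skip
      H→C: C black — skip
      H→G: G black — skip
    H black
    I→D: D black — skip
  I black
  F→G: G black — skip
F black
Every edge goes to a white or black vertex — no back edge, so the graph is acyclic.

No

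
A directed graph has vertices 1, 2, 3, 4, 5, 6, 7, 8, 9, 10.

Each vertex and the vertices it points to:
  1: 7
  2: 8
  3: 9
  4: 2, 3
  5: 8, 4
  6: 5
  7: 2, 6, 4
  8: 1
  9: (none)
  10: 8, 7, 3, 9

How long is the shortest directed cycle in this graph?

4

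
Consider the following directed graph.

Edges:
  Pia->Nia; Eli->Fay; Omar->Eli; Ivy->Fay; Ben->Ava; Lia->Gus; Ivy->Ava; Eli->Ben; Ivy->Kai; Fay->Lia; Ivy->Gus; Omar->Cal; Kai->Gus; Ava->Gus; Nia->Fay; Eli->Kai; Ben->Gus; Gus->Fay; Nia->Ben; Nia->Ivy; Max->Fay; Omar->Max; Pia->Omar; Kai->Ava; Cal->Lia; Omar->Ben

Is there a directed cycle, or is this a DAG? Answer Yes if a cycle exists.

DFS with white/gray/black marking, starting from Omar:
Omar gray
  Ben gray
    Ava gray
      Gus gray
        Fay gray
          Lia gray
            Lia→Gus: Gus is gray → back edge
Back edge found, so a cycle exists: Gus → Fay → Lia → Gus.

Yes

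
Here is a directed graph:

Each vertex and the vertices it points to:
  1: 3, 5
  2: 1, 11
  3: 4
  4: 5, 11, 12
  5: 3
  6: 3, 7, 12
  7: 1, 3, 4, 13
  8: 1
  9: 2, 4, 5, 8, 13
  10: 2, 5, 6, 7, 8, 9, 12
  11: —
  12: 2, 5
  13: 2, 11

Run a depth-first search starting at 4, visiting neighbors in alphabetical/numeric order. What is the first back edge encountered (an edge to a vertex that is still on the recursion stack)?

DFS from 4 (visiting neighbors in alphabetical/numeric order); mark gray on enter, black on exit:
4 gray
  5 gray
    3 gray
      3→4: 4 is gray → back edge
First back edge: 3 → 4.

3->4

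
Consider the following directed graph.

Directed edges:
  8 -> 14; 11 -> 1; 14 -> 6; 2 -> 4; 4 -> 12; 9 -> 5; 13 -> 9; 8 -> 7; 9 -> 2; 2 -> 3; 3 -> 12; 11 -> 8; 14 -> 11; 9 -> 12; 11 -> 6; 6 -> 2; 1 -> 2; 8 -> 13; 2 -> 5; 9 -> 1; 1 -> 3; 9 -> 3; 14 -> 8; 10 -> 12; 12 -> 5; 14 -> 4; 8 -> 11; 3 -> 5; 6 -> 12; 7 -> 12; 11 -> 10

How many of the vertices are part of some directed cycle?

A vertex is on a directed cycle iff it belongs to a strongly connected component of size ≥ 2 (or has a self-loop).
The vertices on cycles are {8, 11, 14} — 3 in total.

3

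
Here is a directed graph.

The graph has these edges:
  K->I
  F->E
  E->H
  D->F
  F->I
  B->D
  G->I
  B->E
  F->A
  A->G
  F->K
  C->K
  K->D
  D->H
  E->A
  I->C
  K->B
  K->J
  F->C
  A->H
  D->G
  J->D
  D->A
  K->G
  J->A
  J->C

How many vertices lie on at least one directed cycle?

A vertex is on a directed cycle iff it belongs to a strongly connected component of size ≥ 2 (or has a self-loop).
The vertices on cycles are {A, B, C, D, E, F, G, I, J, K} — 10 in total.

10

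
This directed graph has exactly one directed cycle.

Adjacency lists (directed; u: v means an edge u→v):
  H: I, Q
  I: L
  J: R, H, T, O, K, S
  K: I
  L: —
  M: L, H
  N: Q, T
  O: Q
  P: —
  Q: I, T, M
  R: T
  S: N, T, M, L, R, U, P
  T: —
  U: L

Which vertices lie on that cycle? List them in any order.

H, M, Q

DFS with gray/black marking from M:
M gray
  L gray
  L black
  H gray
    I gray
      I→L: L black — skip
    I black
    Q gray
      Q→I: I black — skip
      T gray
      T black
      Q→M: M is gray → back edge
Back edge closes the cycle M → H → Q → M; its vertices are {H, M, Q}.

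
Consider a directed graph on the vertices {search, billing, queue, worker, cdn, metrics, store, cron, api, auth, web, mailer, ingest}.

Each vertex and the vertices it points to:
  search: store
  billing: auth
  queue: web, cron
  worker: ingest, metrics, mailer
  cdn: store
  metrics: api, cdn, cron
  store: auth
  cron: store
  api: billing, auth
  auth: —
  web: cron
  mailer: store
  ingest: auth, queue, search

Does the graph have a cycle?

No

DFS with white/gray/black marking, starting from api:
api gray
  billing gray
    auth gray
    auth black
  billing black
  api→auth: auth black — skip
api black
search gray
  store gray
    store→auth: auth black — skip
  store black
search black
queue gray
  web gray
    cron gray
      cron→store: store black — skip
    cron black
  web black
  queue→cron: cron black — skip
queue black
worker gray
  ingest gray
    ingest→auth: auth black — skip
    ingest→queue: queue black — skip
    ingest→search: search black — skip
  ingest black
  metrics gray
    metrics→api: api black — skip
    cdn gray
      cdn→store: store black — skip
    cdn black
    metrics→cron: cron black — skip
  metrics black
  mailer gray
    mailer→store: store black — skip
  mailer black
worker black
Every edge goes to a white or black vertex — no back edge, so the graph is acyclic.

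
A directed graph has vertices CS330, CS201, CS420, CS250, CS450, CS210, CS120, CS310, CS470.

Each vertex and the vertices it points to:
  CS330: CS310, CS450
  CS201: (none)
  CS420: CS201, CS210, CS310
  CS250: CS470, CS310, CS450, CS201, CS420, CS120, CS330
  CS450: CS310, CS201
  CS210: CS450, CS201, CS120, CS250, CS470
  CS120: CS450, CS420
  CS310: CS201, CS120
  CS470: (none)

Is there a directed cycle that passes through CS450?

CS450 is on a cycle iff CS450 can reach itself via ≥1 edge.
CS450 → CS310 → CS120 → CS450 — yes.

Yes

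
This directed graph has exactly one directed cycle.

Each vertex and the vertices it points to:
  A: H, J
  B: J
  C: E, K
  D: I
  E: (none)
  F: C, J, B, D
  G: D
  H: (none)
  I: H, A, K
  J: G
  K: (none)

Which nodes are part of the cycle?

A, D, G, I, J

DFS with gray/black marking from D:
D gray
  I gray
    H gray
    H black
    A gray
      A→H: H black — skip
      J gray
        G gray
          G→D: D is gray → back edge
Back edge closes the cycle D → I → A → J → G → D; its vertices are {A, D, G, I, J}.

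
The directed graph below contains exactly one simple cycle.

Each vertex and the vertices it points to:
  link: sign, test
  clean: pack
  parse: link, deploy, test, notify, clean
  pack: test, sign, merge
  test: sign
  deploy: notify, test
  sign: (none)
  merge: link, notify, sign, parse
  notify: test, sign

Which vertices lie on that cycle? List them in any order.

pack, clean, merge, parse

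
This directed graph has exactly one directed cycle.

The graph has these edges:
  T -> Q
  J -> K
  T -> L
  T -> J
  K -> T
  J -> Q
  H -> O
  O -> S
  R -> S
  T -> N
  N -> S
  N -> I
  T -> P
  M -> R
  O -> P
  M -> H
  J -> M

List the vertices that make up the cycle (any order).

DFS with gray/black marking from J:
J gray
  K gray
    T gray
      Q gray
      Q black
      P gray
      P black
      T→J: J is gray → back edge
Back edge closes the cycle J → K → T → J; its vertices are {J, K, T}.

J, K, T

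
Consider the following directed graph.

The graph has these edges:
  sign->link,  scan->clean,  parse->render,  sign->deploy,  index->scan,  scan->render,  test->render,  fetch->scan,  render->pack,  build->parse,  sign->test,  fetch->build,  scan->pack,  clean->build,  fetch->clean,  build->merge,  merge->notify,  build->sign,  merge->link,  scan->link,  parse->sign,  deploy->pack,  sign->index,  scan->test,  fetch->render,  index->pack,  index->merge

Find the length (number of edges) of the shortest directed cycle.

5

For each vertex v, BFS finds the shortest path from v back to v.
The shortest such closed walk is build → sign → index → scan → clean → build, length 5.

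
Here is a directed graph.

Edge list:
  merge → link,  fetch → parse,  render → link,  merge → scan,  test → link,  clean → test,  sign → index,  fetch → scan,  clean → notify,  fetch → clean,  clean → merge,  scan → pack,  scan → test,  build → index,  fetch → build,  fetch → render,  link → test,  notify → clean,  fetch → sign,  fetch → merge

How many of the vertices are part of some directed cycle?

4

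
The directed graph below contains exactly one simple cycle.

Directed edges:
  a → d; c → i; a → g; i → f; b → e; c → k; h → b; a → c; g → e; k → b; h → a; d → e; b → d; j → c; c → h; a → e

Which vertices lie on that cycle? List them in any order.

a, c, h

DFS with gray/black marking from c:
c gray
  i gray
    f gray
    f black
  i black
  h gray
    a gray
      g gray
        e gray
        e black
      g black
      a→e: e black — skip
      d gray
        d→e: e black — skip
      d black
      a→c: c is gray → back edge
Back edge closes the cycle c → h → a → c; its vertices are {a, c, h}.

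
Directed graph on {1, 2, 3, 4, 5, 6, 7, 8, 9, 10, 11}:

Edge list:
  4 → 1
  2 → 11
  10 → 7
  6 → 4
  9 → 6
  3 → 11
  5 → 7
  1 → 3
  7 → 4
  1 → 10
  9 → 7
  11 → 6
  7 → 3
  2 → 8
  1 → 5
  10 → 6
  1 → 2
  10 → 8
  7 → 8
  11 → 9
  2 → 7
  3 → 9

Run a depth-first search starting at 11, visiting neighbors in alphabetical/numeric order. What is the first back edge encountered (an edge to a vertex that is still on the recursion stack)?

9->6

DFS from 11 (visiting neighbors in alphabetical/numeric order); mark gray on enter, black on exit:
11 gray
  6 gray
    4 gray
      1 gray
        2 gray
          7 gray
            3 gray
              9 gray
                9→6: 6 is gray → back edge
First back edge: 9 → 6.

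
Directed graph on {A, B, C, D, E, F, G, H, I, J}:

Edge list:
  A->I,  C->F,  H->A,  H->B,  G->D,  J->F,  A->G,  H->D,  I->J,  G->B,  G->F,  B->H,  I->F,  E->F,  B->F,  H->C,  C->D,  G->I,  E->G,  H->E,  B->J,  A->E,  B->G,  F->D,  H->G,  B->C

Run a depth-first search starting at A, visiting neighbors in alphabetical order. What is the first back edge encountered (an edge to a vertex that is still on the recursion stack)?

B->G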